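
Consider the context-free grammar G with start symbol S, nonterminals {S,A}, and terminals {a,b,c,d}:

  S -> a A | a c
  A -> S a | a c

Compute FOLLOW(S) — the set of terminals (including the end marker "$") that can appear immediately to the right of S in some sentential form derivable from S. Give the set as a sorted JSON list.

FIRST sets, iterate to fixpoint:
round 1:
  A via A→a c: +{a}
  S via S→a A: +{a}
  FIRST[S]={a}  FIRST[A]={a}
round 2: — fixpoint
  FIRST[S]={a}  FIRST[A]={a}

FOLLOW sets:
FOLLOW(S) := {$}
[1]
  A→S a: FOLLOW(S) ⊇ FIRST(a) = {a}; new: +{a}
  S→a A: FOLLOW(A) ⊇ FOLLOW(S) ⊇ {$,a}; new: +{$,a}
  S: {$,a}  A: {$,a}
[2] done
  S: {$,a}  A: {$,a}

FOLLOW(S) = ["$", "a"]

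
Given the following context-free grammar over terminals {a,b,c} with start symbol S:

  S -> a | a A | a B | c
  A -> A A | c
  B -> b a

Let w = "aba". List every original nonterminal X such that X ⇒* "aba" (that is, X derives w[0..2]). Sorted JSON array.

CNF form of G:
  S -> T1 A | T1 B | a | c
  A -> A A | c
  B -> T0 T1
  T0 -> b
  T1 -> a

CYK table (by increasing span), restricted to cells inside w[0..2]:
  [0..0]={S,T1}  "a"  orig:{S}
  [1..1]={T0}  "b"  orig:{}
  [2..2]={S,T1}  "a"  orig:{S}
  [0..1]=∅  "ab"
  [1..2]={B}  "ba"
  [0..2]={S}  "aba"

Original NTs in T[0,2] deriving "aba": ["S"]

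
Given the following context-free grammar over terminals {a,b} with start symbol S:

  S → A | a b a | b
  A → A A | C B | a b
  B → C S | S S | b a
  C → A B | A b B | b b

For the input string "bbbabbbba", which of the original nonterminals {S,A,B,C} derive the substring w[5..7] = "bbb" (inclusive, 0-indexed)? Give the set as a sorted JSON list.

CNF form of G:
  S -> A A | C B | T0 T1 | T0 X3 | b
  A -> A A | C B | T0 T1
  B -> C S | S S | T1 T0
  C -> A B | A X2 | T1 T1
  T0 -> a
  T1 -> b
  X2 -> T1 B
  X3 -> T1 T0

Fill CYK table bottom-up, restricted to cells inside w[5..7]:
  cell(5,5) b: {S,T1}  orig:{S}
  cell(6,6) b: {S,T1}  orig:{S}
  cell(7,7) b: {S,T1}  orig:{S}
  cell(5,6) bb: {B,C}
  cell(6,7) bb: {B,C}
  cell(5,7) bbb: {B,X2}  orig:{B}

Original NTs in T[5,7] deriving "bbb": ["B"]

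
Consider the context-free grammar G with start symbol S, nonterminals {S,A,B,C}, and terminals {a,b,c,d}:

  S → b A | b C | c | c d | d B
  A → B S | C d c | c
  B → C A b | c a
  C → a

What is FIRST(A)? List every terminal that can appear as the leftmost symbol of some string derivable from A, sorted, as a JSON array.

FIRST iteration:
[1]
  A via A→c: +{c}
  B via B→c a: +{c}
  C via C→a: +{a}
  S via S→b A: +{b}
  S via S→c: +{c}
  S via S→d B: +{d}
  S: {b,c,d}  A: {c}  B: {c}  C: {a}
[2]
  A via A→C d c: +{a}
  B via B→C A b: +{a}
  S: {b,c,d}  A: {a,c}  B: {a,c}  C: {a}
[3] — fixpoint
  S: {b,c,d}  A: {a,c}  B: {a,c}  C: {a}

FIRST(A) = ["a", "c"]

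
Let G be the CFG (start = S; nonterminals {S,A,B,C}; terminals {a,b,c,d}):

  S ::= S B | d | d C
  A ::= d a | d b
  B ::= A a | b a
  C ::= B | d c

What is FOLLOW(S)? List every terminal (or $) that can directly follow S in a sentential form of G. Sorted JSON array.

FIRST iteration:
pass 1:
  A via A→d a: +{d}
  B via B→A a: +{d}
  B via B→b a: +{b}
  C via C→B: +{b,d}
  S via S→d: +{d}
  FIRST[S]={d}  FIRST[A]={d}  FIRST[B]={b,d}  FIRST[C]={b,d}
pass 2: (no change)
  FIRST[S]={d}  FIRST[A]={d}  FIRST[B]={b,d}  FIRST[C]={b,d}

Compute FOLLOW by fixpoint:
initialize: $ ∈ FOLLOW(S)
round 1:
  B→A a: FOLLOW(A) ⊇ FIRST(a) = {a}; new: +{a}
  S→S B: FOLLOW(S) ⊇ FIRST(B) = {b,d}; new: +{b,d}
  S→S B: FOLLOW(B) ⊇ FOLLOW(S) ⊇ {$,b,d}; new: +{$,b,d}
  S→d C: FOLLOW(C) ⊇ FOLLOW(S) ⊇ {$,b,d}; new: +{$,b,d}
  FOLLOW[S]={$,b,d}  FOLLOW[A]={a}  FOLLOW[B]={$,b,d}  FOLLOW[C]={$,b,d}
round 2: (stable)
  FOLLOW[S]={$,b,d}  FOLLOW[A]={a}  FOLLOW[B]={$,b,d}  FOLLOW[C]={$,b,d}

FOLLOW(S) = ["$", "b", "d"]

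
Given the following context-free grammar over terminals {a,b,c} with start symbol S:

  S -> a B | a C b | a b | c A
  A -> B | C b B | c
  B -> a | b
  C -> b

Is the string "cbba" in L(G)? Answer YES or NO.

CNF form of G:
  S -> T1 B | T1 T0 | T1 X4 | T2 A
  A -> C X3 | a | b | c
  B -> a | b
  C -> b
  T0 -> b
  T1 -> a
  T2 -> c
  X3 -> T0 B
  X4 -> C T0

CYK fill:
  [0..0]={A,T2}  "c"  orig:{A}
  [1..1]={A,B,C,T0}  "b"  orig:{A,B,C}
  [2..2]={A,B,C,T0}  "b"  orig:{A,B,C}
  [3..3]={A,B,T1}  "a"  orig:{A,B}
  [0..1]={S}  "cb"
  [1..2]={X3,X4}  "bb"  orig:{}
  [2..3]={X3}  "ba"  orig:{}
  [0..2]=∅  "cbb"
  [1..3]={A}  "bba"
  [0..3]={S}  "cbba"

S ∈ T[0,3] ⇒ YES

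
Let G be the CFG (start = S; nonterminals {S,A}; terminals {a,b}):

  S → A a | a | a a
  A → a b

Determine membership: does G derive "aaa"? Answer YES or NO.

CNF form of G:
  S -> A T0 | T0 T0 | a
  A -> T0 T1
  T0 -> a
  T1 -> b

CYK fill:
  T[0,0] 'a' = {S,T0}  orig:{S}
  T[1,1] 'a' = {S,T0}  orig:{S}
  T[2,2] 'a' = {S,T0}  orig:{S}
  T[0,1] 'aa' = {S}
  T[1,2] 'aa' = {S}
  T[0,2] 'aaa' = ∅

S ∉ T[0,2] ⇒ NO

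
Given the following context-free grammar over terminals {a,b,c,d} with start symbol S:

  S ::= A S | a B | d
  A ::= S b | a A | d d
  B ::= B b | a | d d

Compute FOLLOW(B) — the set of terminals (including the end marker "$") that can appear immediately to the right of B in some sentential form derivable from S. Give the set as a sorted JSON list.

FIRST iteration:
round 1:
  A via A→a A: +{a}
  A via A→d d: +{d}
  B via B→a: +{a}
  B via B→d d: +{d}
  S via S→A S: +{a,d}
  FIRST[S]={a,d}  FIRST[A]={a,d}  FIRST[B]={a,d}
round 2: done
  FIRST[S]={a,d}  FIRST[A]={a,d}  FIRST[B]={a,d}

FOLLOW sets:
seed FOLLOW(S) with $
pass 1:
  A→S b: FOLLOW(S) ⊇ FIRST(b) = {b}; new: +{b}
  B→B b: FOLLOW(B) ⊇ FIRST(b) = {b}; new: +{b}
  S→A S: FOLLOW(A) ⊇ FIRST(S) = {a,d}; new: +{a,d}
  S→a B: FOLLOW(B) ⊇ FOLLOW(S) ⊇ {$,b}; new: +{$}
  FOLLOW(S)={$,b}  FOLLOW(A)={a,d}  FOLLOW(B)={$,b}
pass 2: done
  FOLLOW(S)={$,b}  FOLLOW(A)={a,d}  FOLLOW(B)={$,b}

FOLLOW(B) = ["$", "b"]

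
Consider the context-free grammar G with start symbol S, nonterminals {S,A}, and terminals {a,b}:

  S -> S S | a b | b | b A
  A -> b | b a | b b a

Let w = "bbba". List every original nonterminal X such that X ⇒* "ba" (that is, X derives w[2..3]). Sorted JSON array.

CNF form of G:
  S -> S S | T0 A | T1 T0 | b
  A -> T0 T1 | T0 X2 | b
  T0 -> b
  T1 -> a
  X2 -> T0 T1

Fill CYK table bottom-up (cells [i..j] with 2 ≤ i ≤ j ≤ 3 only):
  cell(2,2) b: {A,S,T0}  orig:{A,S}
  cell(3,3) a: {T1}  orig:{}
  cell(2,3) ba: {A,X2}  orig:{A}

Original NTs in T[2,3] deriving "ba": ["A"]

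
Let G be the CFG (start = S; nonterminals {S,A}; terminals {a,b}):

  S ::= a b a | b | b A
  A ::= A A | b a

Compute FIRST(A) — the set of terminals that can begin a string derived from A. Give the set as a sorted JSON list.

FIRST iteration:
round 1:
  A via A→b a: +{b}
  S via S→a b a: +{a}
  S via S→b: +{b}
  FIRST[S]={a,b}  FIRST[A]={b}
round 2: — fixpoint
  FIRST[S]={a,b}  FIRST[A]={b}

FIRST(A) = ["b"]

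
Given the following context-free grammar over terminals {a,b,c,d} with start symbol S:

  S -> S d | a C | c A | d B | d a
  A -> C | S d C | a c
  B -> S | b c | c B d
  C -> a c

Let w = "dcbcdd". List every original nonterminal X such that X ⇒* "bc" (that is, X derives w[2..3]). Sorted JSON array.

Convert to CNF:
  S -> S T0 | T0 B | T0 T1 | T1 C | T2 A
  A -> S X4 | T1 T2
  B -> S T0 | T0 B | T0 T1 | T1 C | T2 A | T2 X5 | T3 T2
  C -> T1 T2
  T0 -> d
  T1 -> a
  T2 -> c
  T3 -> b
  X4 -> T0 C
  X5 -> B T0

CYK table (by increasing span), restricted to cells inside w[2..3]:
  T[2,2] 'b' = {T3}  orig:{}
  T[3,3] 'c' = {T2}  orig:{}
  T[2,3] 'bc' = {B}

Original NTs in T[2,3] deriving "bc": ["B"]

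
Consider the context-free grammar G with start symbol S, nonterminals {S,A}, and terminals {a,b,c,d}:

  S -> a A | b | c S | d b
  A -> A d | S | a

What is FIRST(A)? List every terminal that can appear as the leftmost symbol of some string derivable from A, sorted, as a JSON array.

Compute FIRST by fixpoint:
[1]
  A via A→a: +{a}
  S via S→a A: +{a}
  S via S→b: +{b}
  S via S→c S: +{c}
  S via S→d b: +{d}
  FIRST(S)={a,b,c,d}  FIRST(A)={a}
[2]
  A via A→S: +{b,c,d}
  FIRST(S)={a,b,c,d}  FIRST(A)={a,b,c,d}
[3] done
  FIRST(S)={a,b,c,d}  FIRST(A)={a,b,c,d}

FIRST(A) = ["a", "b", "c", "d"]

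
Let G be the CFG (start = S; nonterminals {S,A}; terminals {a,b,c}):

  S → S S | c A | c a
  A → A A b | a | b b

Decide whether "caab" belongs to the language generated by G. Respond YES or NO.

Convert to CNF:
  S -> S S | T1 A | T1 T2
  A -> A X3 | T0 T0 | a
  T0 -> b
  T1 -> c
  T2 -> a
  X3 -> A T0

Fill CYK table bottom-up:
  [0..0]={T1}  "c"  orig:{}
  [1..1]={A,T2}  "a"  orig:{A}
  [2..2]={A,T2}  "a"  orig:{A}
  [3..3]={T0}  "b"  orig:{}
  [0..1]={S}  "ca"
  [1..2]=∅  "aa"
  [2..3]={X3}  "ab"  orig:{}
  [0..2]=∅  "caa"
  [1..3]={A}  "aab"
  [0..3]={S}  "caab"

S ∈ T[0,3] ⇒ YES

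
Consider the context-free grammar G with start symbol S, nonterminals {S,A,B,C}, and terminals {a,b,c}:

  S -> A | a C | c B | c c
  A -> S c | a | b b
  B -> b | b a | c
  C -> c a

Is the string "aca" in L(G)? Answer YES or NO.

Convert to CNF:
  S -> S T0 | T0 B | T0 T0 | T1 T1 | T2 C | a
  A -> S T0 | T1 T1 | a
  B -> T1 T2 | b | c
  C -> T0 T2
  T0 -> c
  T1 -> b
  T2 -> a

Fill CYK table bottom-up:
  cell(0,0) a: {A,S,T2}  orig:{A,S}
  cell(1,1) c: {B,T0}  orig:{B}
  cell(2,2) a: {A,S,T2}  orig:{A,S}
  cell(0,1) ac: {A,S}
  cell(1,2) ca: {C}
  cell(0,2) aca: {S}

S ∈ T[0,2] ⇒ YES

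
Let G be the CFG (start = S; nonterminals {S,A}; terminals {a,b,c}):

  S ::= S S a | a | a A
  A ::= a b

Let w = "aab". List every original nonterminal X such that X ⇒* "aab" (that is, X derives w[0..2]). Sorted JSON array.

Convert to CNF:
  S -> S X2 | T0 A | a
  A -> T0 T1
  T0 -> a
  T1 -> b
  X2 -> S T0

Fill CYK table bottom-up — only the sub-triangle for w[0..2]:
  T[0,0] 'a' = {S,T0}  orig:{S}
  T[1,1] 'a' = {S,T0}  orig:{S}
  T[2,2] 'b' = {T1}  orig:{}
  T[0,1] 'aa' = {X2}  orig:{}
  T[1,2] 'ab' = {A}
  T[0,2] 'aab' = {S}

Original NTs in T[0,2] deriving "aab": ["S"]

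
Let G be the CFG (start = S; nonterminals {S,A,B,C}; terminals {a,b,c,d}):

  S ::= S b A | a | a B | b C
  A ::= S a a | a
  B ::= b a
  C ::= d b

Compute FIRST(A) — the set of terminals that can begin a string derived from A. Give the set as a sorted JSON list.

FIRST iteration:
[1]
  A via A→a: +{a}
  B via B→b a: +{b}
  C via C→d b: +{d}
  S via S→a: +{a}
  S via S→b C: +{b}
  FIRST[S]={a,b}  FIRST[A]={a}  FIRST[B]={b}  FIRST[C]={d}
[2]
  A via A→S a a: +{b}
  FIRST[S]={a,b}  FIRST[A]={a,b}  FIRST[B]={b}  FIRST[C]={d}
[3] (stable)
  FIRST[S]={a,b}  FIRST[A]={a,b}  FIRST[B]={b}  FIRST[C]={d}

FIRST(A) = ["a", "b"]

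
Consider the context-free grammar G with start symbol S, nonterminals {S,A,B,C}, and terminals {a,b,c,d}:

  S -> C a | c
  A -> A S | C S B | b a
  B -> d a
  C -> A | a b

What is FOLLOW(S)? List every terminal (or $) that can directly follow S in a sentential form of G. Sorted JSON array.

FIRST sets, iterate to fixpoint:
round 1:
  A via A→b a: +{b}
  B via B→d a: +{d}
  C via C→A: +{b}
  C via C→a b: +{a}
  S via S→C a: +{a,b}
  S via S→c: +{c}
  S: {a,b,c}  A: {b}  B: {d}  C: {a,b}
round 2:
  A via A→C S B: +{a}
  S: {a,b,c}  A: {a,b}  B: {d}  C: {a,b}
round 3: — fixpoint
  S: {a,b,c}  A: {a,b}  B: {d}  C: {a,b}

FOLLOW iteration:
FOLLOW(S) := {$}
iter 1:
  A→A S: FOLLOW(A) ⊇ FIRST(S) = {a,b,c}; new: +{a,b,c}
  A→A S: FOLLOW(S) ⊇ FOLLOW(A) ⊇ {a,b,c}; new: +{a,b,c}
  A→C S B: FOLLOW(C) ⊇ FIRST(S) = {a,b,c}; new: +{a,b,c}
  A→C S B: FOLLOW(S) ⊇ FIRST(B) = {d}; new: +{d}
  A→C S B: FOLLOW(B) ⊇ FOLLOW(A) ⊇ {a,b,c}; new: +{a,b,c}
  FOLLOW(S)={$,a,b,c,d}  FOLLOW(A)={a,b,c}  FOLLOW(B)={a,b,c}  FOLLOW(C)={a,b,c}
iter 2: done
  FOLLOW(S)={$,a,b,c,d}  FOLLOW(A)={a,b,c}  FOLLOW(B)={a,b,c}  FOLLOW(C)={a,b,c}

FOLLOW(S) = ["$", "a", "b", "c", "d"]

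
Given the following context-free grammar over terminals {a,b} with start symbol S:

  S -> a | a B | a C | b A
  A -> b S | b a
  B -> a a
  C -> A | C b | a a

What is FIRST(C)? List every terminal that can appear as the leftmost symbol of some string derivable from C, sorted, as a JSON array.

FIRST sets, iterate to fixpoint:
iter 1:
  A via A→b S: +{b}
  B via B→a a: +{a}
  C via C→A: +{b}
  C via C→a a: +{a}
  S via S→a: +{a}
  S via S→b A: +{b}
  FIRST[S]={a,b}  FIRST[A]={b}  FIRST[B]={a}  FIRST[C]={a,b}
iter 2: (stable)
  FIRST[S]={a,b}  FIRST[A]={b}  FIRST[B]={a}  FIRST[C]={a,b}

FIRST(C) = ["a", "b"]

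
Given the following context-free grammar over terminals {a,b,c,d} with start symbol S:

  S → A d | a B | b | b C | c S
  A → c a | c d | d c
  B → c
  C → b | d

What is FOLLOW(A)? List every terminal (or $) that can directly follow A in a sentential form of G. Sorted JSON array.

Compute FIRST by fixpoint:
iter 1:
  A via A→c a: +{c}
  A via A→d c: +{d}
  B via B→c: +{c}
  C via C→b: +{b}
  C via C→d: +{d}
  S via S→A d: +{c,d}
  S via S→a B: +{a}
  S via S→b: +{b}
  S: {a,b,c,d}  A: {c,d}  B: {c}  C: {b,d}
iter 2: — fixpoint
  S: {a,b,c,d}  A: {c,d}  B: {c}  C: {b,d}

FOLLOW sets:
initialize: $ ∈ FOLLOW(S)
[1]
  S→A d: FOLLOW(A) ⊇ FIRST(d) = {d}; new: +{d}
  S→a B: FOLLOW(B) ⊇ FOLLOW(S) ⊇ {$}; new: +{$}
  S→b C: FOLLOW(C) ⊇ FOLLOW(S) ⊇ {$}; new: +{$}
  FOLLOW(S)={$}  FOLLOW(A)={d}  FOLLOW(B)={$}  FOLLOW(C)={$}
[2] done
  FOLLOW(S)={$}  FOLLOW(A)={d}  FOLLOW(B)={$}  FOLLOW(C)={$}

FOLLOW(A) = ["d"]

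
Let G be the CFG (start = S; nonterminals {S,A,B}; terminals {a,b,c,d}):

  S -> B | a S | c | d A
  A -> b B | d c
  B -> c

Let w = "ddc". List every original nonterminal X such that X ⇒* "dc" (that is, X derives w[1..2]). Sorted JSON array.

CNF form of G:
  S -> T1 A | T3 S | c
  A -> T0 B | T1 T2
  B -> c
  T0 -> b
  T1 -> d
  T2 -> c
  T3 -> a

CYK fill, restricted to cells inside w[1..2]:
  T[1,1] 'd' = {T1}  orig:{}
  T[2,2] 'c' = {B,S,T2}  orig:{B,S}
  T[1,2] 'dc' = {A}

Original NTs in T[1,2] deriving "dc": ["A"]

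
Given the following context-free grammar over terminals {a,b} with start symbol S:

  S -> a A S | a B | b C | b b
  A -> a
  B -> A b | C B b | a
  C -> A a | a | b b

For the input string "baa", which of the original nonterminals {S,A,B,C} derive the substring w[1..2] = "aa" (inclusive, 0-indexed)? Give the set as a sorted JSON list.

CNF form of G:
  S -> T0 C | T0 T0 | T1 B | T1 X3
  A -> a
  B -> A T0 | C X2 | a
  C -> A T1 | T0 T0 | a
  T0 -> b
  T1 -> a
  X2 -> B T0
  X3 -> A S

Fill CYK table bottom-up, restricted to cells inside w[1..2]:
  T[1,1] 'a' = {A,B,C,T1}  orig:{A,B,C}
  T[2,2] 'a' = {A,B,C,T1}  orig:{A,B,C}
  T[1,2] 'aa' = {C,S}

Original NTs in T[1,2] deriving "aa": ["C", "S"]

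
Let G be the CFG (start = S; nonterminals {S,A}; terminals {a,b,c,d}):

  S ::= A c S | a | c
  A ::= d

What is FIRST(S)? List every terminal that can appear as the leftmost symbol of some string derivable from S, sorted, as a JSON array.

FIRST iteration:
[1]
  A via A→d: +{d}
  S via S→A c S: +{d}
  S via S→a: +{a}
  S via S→c: +{c}
  S: {a,c,d}  A: {d}
[2] (no change)
  S: {a,c,d}  A: {d}

FIRST(S) = ["a", "c", "d"]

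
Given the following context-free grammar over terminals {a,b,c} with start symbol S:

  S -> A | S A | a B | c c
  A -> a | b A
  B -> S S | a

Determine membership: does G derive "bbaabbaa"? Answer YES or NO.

CNF form of G:
  S -> S A | T0 A | T1 B | T2 T2 | a
  A -> T0 A | a
  B -> S S | a
  T0 -> b
  T1 -> a
  T2 -> c

CYK table (by increasing span):
  [0..0]={T0}  "b"  orig:{}
  [1..1]={T0}  "b"  orig:{}
  [2..2]={A,B,S,T1}  "a"  orig:{A,B,S}
  [3..3]={A,B,S,T1}  "a"  orig:{A,B,S}
  [4..4]={T0}  "b"  orig:{}
  [5..5]={T0}  "b"  orig:{}
  [6..6]={A,B,S,T1}  "a"  orig:{A,B,S}
  [7..7]={A,B,S,T1}  "a"  orig:{A,B,S}
  [0..1]=∅  "bb"
  [1..2]={A,S}  "ba"
  [2..3]={B,S}  "aa"
  [3..4]=∅  "ab"
  [4..5]=∅  "bb"
  [5..6]={A,S}  "ba"
  [6..7]={B,S}  "aa"
  [0..2]={A,S}  "bba"
  [1..3]={B,S}  "baa"
  [2..4]=∅  "aab"
  [3..5]=∅  "abb"
  [4..6]={A,S}  "bba"
  [5..7]={B,S}  "baa"
  [0..3]={B,S}  "bbaa"
  [1..4]=∅  "baab"
  [2..5]=∅  "aabb"
  [3..6]={B,S}  "abba"
  [4..7]={B,S}  "bbaa"
  [0..4]=∅  "bbaab"
  [1..5]=∅  "baabb"
  [2..6]={B,S}  "aabba"
  [3..7]={B,S}  "abbaa"
  [0..5]=∅  "bbaabb"
  [1..6]={B,S}  "baabba"
  [2..7]={B,S}  "aabbaa"
  [0..6]={B,S}  "bbaabba"
  [1..7]={B,S}  "baabbaa"
  [0..7]={B,S}  "bbaabbaa"

S ∈ T[0,7] ⇒ YES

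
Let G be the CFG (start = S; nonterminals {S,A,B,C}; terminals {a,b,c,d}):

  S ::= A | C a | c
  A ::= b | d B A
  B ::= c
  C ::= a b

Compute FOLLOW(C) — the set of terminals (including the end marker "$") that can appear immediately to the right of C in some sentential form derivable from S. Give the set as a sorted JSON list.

FIRST sets, iterate to fixpoint:
[1]
  A via A→b: +{b}
  A via A→d B A: +{d}
  B via B→c: +{c}
  C via C→a b: +{a}
  S via S→A: +{b,d}
  S via S→C a: +{a}
  S via S→c: +{c}
  FIRST[S]={a,b,c,d}  FIRST[A]={b,d}  FIRST[B]={c}  FIRST[C]={a}
[2] done
  FIRST[S]={a,b,c,d}  FIRST[A]={b,d}  FIRST[B]={c}  FIRST[C]={a}

FOLLOW sets:
FOLLOW(S) := {$}
iter 1:
  A→d B A: FOLLOW(B) ⊇ FIRST(A) = {b,d}; new: +{b,d}
  S→A: FOLLOW(A) ⊇ FOLLOW(S) ⊇ {$}; new: +{$}
  S→C a: FOLLOW(C) ⊇ FIRST(a) = {a}; new: +{a}
  S: {$}  A: {$}  B: {b,d}  C: {a}
iter 2: (stable)
  S: {$}  A: {$}  B: {b,d}  C: {a}

FOLLOW(C) = ["a"]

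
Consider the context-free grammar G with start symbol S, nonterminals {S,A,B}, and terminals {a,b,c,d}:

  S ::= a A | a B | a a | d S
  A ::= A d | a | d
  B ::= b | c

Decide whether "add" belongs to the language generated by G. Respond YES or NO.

Convert to CNF:
  S -> T0 S | T1 A | T1 B | T1 T1
  A -> A T0 | a | d
  B -> b | c
  T0 -> d
  T1 -> a

CYK table (by increasing span):
  [0..0]={A,T1}  "a"  orig:{A}
  [1..1]={A,T0}  "d"  orig:{A}
  [2..2]={A,T0}  "d"  orig:{A}
  [0..1]={A,S}  "ad"
  [1..2]={A}  "dd"
  [0..2]={A,S}  "add"

S ∈ T[0,2] ⇒ YES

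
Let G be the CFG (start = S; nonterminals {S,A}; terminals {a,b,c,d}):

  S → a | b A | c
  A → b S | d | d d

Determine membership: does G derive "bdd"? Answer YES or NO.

Convert to CNF:
  S -> T0 A | a | c
  A -> T0 S | T1 T1 | d
  T0 -> b
  T1 -> d

Fill CYK table bottom-up:
  [0..0]={T0}  "b"  orig:{}
  [1..1]={A,T1}  "d"  orig:{A}
  [2..2]={A,T1}  "d"  orig:{A}
  [0..1]={S}  "bd"
  [1..2]={A}  "dd"
  [0..2]={S}  "bdd"

S ∈ T[0,2] ⇒ YES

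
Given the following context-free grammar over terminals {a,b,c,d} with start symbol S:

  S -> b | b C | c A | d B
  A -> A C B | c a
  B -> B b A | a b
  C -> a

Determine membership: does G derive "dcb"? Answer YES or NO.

CNF form of G:
  S -> T0 A | T2 C | T3 B | b
  A -> A X4 | T0 T1
  B -> B X5 | T1 T2
  C -> a
  T0 -> c
  T1 -> a
  T2 -> b
  T3 -> d
  X4 -> C B
  X5 -> T2 A

Fill CYK table bottom-up:
  T[0,0] 'd' = {T3}  orig:{}
  T[1,1] 'c' = {T0}  orig:{}
  T[2,2] 'b' = {S,T2}  orig:{S}
  T[0,1] 'dc' = ∅
  T[1,2] 'cb' = ∅
  T[0,2] 'dcb' = ∅

S ∉ T[0,2] ⇒ NO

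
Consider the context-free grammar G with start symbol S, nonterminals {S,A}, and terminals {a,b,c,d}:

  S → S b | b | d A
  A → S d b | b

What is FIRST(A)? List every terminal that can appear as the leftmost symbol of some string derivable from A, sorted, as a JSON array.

FIRST sets, iterate to fixpoint:
round 1:
  A via A→b: +{b}
  S via S→b: +{b}
  S via S→d A: +{d}
  FIRST(S)={b,d}  FIRST(A)={b}
round 2:
  A via A→S d b: +{d}
  FIRST(S)={b,d}  FIRST(A)={b,d}
round 3: — fixpoint
  FIRST(S)={b,d}  FIRST(A)={b,d}

FIRST(A) = ["b", "d"]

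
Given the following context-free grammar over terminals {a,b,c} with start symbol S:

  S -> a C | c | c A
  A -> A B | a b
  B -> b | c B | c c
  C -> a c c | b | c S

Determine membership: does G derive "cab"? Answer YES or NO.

CNF form of G:
  S -> T0 C | T2 A | c
  A -> A B | T0 T1
  B -> T2 B | T2 T2 | b
  C -> T0 X3 | T2 S | b
  T0 -> a
  T1 -> b
  T2 -> c
  X3 -> T2 T2

CYK fill:
  T[0,0] 'c' = {S,T2}  orig:{S}
  T[1,1] 'a' = {T0}  orig:{}
  T[2,2] 'b' = {B,C,T1}  orig:{B,C}
  T[0,1] 'ca' = ∅
  T[1,2] 'ab' = {A,S}
  T[0,2] 'cab' = {C,S}

S ∈ T[0,2] ⇒ YES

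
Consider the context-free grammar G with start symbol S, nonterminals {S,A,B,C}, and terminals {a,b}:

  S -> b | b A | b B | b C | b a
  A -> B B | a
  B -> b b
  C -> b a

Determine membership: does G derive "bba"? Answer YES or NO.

Convert to CNF:
  S -> T0 A | T0 B | T0 C | T0 T1 | b
  A -> B B | a
  B -> T0 T0
  C -> T0 T1
  T0 -> b
  T1 -> a

CYK fill:
  T[0,0] 'b' = {S,T0}  orig:{S}
  T[1,1] 'b' = {S,T0}  orig:{S}
  T[2,2] 'a' = {A,T1}  orig:{A}
  T[0,1] 'bb' = {B}
  T[1,2] 'ba' = {C,S}
  T[0,2] 'bba' = {S}

S ∈ T[0,2] ⇒ YES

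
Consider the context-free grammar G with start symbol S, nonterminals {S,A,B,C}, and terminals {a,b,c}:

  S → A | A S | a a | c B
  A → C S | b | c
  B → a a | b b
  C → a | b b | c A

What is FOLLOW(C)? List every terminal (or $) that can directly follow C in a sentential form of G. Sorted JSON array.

Compute FIRST by fixpoint:
round 1:
  A via A→b: +{b}
  A via A→c: +{c}
  B via B→a a: +{a}
  B via B→b b: +{b}
  C via C→a: +{a}
  C via C→b b: +{b}
  C via C→c A: +{c}
  S via S→A: +{b,c}
  S via S→a a: +{a}
  S: {a,b,c}  A: {b,c}  B: {a,b}  C: {a,b,c}
round 2:
  A via A→C S: +{a}
  S: {a,b,c}  A: {a,b,c}  B: {a,b}  C: {a,b,c}
round 3: — fixpoint
  S: {a,b,c}  A: {a,b,c}  B: {a,b}  C: {a,b,c}

Compute FOLLOW by fixpoint:
initialize: $ ∈ FOLLOW(S)
[1]
  A→C S: FOLLOW(C) ⊇ FIRST(S) = {a,b,c}; new: +{a,b,c}
  C→c A: FOLLOW(A) ⊇ FOLLOW(C) ⊇ {a,b,c}; new: +{a,b,c}
  S→A: FOLLOW(A) ⊇ FOLLOW(S) ⊇ {$}; new: +{$}
  S→c B: FOLLOW(B) ⊇ FOLLOW(S) ⊇ {$}; new: +{$}
  FOLLOW[S]={$}  FOLLOW[A]={$,a,b,c}  FOLLOW[B]={$}  FOLLOW[C]={a,b,c}
[2]
  A→C S: FOLLOW(S) ⊇ FOLLOW(A) ⊇ {$,a,b,c}; new: +{a,b,c}
  S→c B: FOLLOW(B) ⊇ FOLLOW(S) ⊇ {$,a,b,c}; new: +{a,b,c}
  FOLLOW[S]={$,a,b,c}  FOLLOW[A]={$,a,b,c}  FOLLOW[B]={$,a,b,c}  FOLLOW[C]={a,b,c}
[3] — fixpoint
  FOLLOW[S]={$,a,b,c}  FOLLOW[A]={$,a,b,c}  FOLLOW[B]={$,a,b,c}  FOLLOW[C]={a,b,c}

FOLLOW(C) = ["a", "b", "c"]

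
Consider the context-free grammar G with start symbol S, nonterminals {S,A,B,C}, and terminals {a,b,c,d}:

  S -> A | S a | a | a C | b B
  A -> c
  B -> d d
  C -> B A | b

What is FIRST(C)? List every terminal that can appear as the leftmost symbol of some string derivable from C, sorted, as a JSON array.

Compute FIRST by fixpoint:
iter 1:
  A via A→c: +{c}
  B via B→d d: +{d}
  C via C→B A: +{d}
  C via C→b: +{b}
  S via S→A: +{c}
  S via S→a: +{a}
  S via S→b B: +{b}
  FIRST(S)={a,b,c}  FIRST(A)={c}  FIRST(B)={d}  FIRST(C)={b,d}
iter 2: done
  FIRST(S)={a,b,c}  FIRST(A)={c}  FIRST(B)={d}  FIRST(C)={b,d}

FIRST(C) = ["b", "d"]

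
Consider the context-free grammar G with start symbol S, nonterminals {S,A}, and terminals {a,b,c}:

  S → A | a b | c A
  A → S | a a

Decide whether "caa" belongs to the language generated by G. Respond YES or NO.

CNF form of G:
  S -> T0 T0 | T0 T1 | T2 A
  A -> T0 T0 | T0 T1 | T2 A
  T0 -> a
  T1 -> b
  T2 -> c

CYK table (by increasing span):
  T[0,0] 'c' = {T2}  orig:{}
  T[1,1] 'a' = {T0}  orig:{}
  T[2,2] 'a' = {T0}  orig:{}
  T[0,1] 'ca' = ∅
  T[1,2] 'aa' = {A,S}
  T[0,2] 'caa' = {A,S}

S ∈ T[0,2] ⇒ YES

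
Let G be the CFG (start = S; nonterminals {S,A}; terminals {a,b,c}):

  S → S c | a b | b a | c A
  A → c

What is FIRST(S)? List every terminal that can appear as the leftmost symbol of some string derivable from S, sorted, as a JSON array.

FIRST iteration:
pass 1:
  A via A→c: +{c}
  S via S→a b: +{a}
  S via S→b a: +{b}
  S via S→c A: +{c}
  FIRST(S)={a,b,c}  FIRST(A)={c}
pass 2: (no change)
  FIRST(S)={a,b,c}  FIRST(A)={c}

FIRST(S) = ["a", "b", "c"]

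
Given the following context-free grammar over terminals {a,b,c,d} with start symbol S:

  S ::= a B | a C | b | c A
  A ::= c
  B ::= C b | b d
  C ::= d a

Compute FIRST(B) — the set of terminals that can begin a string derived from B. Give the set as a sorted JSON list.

FIRST iteration:
iter 1:
  A via A→c: +{c}
  B via B→b d: +{b}
  C via C→d a: +{d}
  S via S→a B: +{a}
  S via S→b: +{b}
  S via S→c A: +{c}
  FIRST[S]={a,b,c}  FIRST[A]={c}  FIRST[B]={b}  FIRST[C]={d}
iter 2:
  B via B→C b: +{d}
  FIRST[S]={a,b,c}  FIRST[A]={c}  FIRST[B]={b,d}  FIRST[C]={d}
iter 3: (stable)
  FIRST[S]={a,b,c}  FIRST[A]={c}  FIRST[B]={b,d}  FIRST[C]={d}

FIRST(B) = ["b", "d"]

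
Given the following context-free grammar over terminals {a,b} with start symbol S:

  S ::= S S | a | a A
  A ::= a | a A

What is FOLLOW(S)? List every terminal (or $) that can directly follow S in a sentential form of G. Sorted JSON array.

FIRST iteration:
[1]
  A via A→a: +{a}
  S via S→a: +{a}
  FIRST(S)={a}  FIRST(A)={a}
[2] (stable)
  FIRST(S)={a}  FIRST(A)={a}

Compute FOLLOW by fixpoint:
FOLLOW(S) := {$}
[1]
  S→S S: FOLLOW(S) ⊇ FIRST(S) = {a}; new: +{a}
  S→a A: FOLLOW(A) ⊇ FOLLOW(S) ⊇ {$,a}; new: +{$,a}
  S: {$,a}  A: {$,a}
[2] — fixpoint
  S: {$,a}  A: {$,a}

FOLLOW(S) = ["$", "a"]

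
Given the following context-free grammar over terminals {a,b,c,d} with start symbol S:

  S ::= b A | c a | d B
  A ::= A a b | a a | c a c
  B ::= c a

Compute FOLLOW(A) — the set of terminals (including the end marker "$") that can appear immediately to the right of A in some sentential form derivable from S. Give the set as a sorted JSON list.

FIRST sets, iterate to fixpoint:
pass 1:
  A via A→a a: +{a}
  A via A→c a c: +{c}
  B via B→c a: +{c}
  S via S→b A: +{b}
  S via S→c a: +{c}
  S via S→d B: +{d}
  FIRST[S]={b,c,d}  FIRST[A]={a,c}  FIRST[B]={c}
pass 2: — fixpoint
  FIRST[S]={b,c,d}  FIRST[A]={a,c}  FIRST[B]={c}

FOLLOW sets:
seed FOLLOW(S) with $
pass 1:
  A→A a b: FOLLOW(A) ⊇ FIRST(a) = {a}; new: +{a}
  S→b A: FOLLOW(A) ⊇ FOLLOW(S) ⊇ {$}; new: +{$}
  S→d B: FOLLOW(B) ⊇ FOLLOW(S) ⊇ {$}; new: +{$}
  FOLLOW[S]={$}  FOLLOW[A]={$,a}  FOLLOW[B]={$}
pass 2: done
  FOLLOW[S]={$}  FOLLOW[A]={$,a}  FOLLOW[B]={$}

FOLLOW(A) = ["$", "a"]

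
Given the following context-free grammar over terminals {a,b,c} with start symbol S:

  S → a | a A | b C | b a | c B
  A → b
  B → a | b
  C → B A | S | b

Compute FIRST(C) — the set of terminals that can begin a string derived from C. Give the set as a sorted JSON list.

FIRST sets, iterate to fixpoint:
iter 1:
  A via A→b: +{b}
  B via B→a: +{a}
  B via B→b: +{b}
  C via C→B A: +{a,b}
  S via S→a: +{a}
  S via S→b C: +{b}
  S via S→c B: +{c}
  S: {a,b,c}  A: {b}  B: {a,b}  C: {a,b}
iter 2:
  C via C→S: +{c}
  S: {a,b,c}  A: {b}  B: {a,b}  C: {a,b,c}
iter 3: (no change)
  S: {a,b,c}  A: {b}  B: {a,b}  C: {a,b,c}

FIRST(C) = ["a", "b", "c"]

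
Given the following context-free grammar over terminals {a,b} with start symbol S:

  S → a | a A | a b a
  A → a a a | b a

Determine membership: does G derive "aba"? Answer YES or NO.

Convert to CNF:
  S -> T0 A | T0 X3 | a
  A -> T0 X2 | T1 T0
  T0 -> a
  T1 -> b
  X2 -> T0 T0
  X3 -> T1 T0

Fill CYK table bottom-up:
  T[0,0] 'a' = {S,T0}  orig:{S}
  T[1,1] 'b' = {T1}  orig:{}
  T[2,2] 'a' = {S,T0}  orig:{S}
  T[0,1] 'ab' = ∅
  T[1,2] 'ba' = {A,X3}  orig:{A}
  T[0,2] 'aba' = {S}

S ∈ T[0,2] ⇒ YES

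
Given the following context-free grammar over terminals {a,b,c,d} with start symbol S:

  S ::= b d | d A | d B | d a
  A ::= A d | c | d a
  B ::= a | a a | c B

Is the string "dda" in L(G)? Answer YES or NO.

CNF form of G:
  S -> T0 A | T0 B | T0 T1 | T3 T0
  A -> A T0 | T0 T1 | c
  B -> T1 T1 | T2 B | a
  T0 -> d
  T1 -> a
  T2 -> c
  T3 -> b

Fill CYK table bottom-up:
  [0..0]={T0}  "d"  orig:{}
  [1..1]={T0}  "d"  orig:{}
  [2..2]={B,T1}  "a"  orig:{B}
  [0..1]=∅  "dd"
  [1..2]={A,S}  "da"
  [0..2]={S}  "dda"

S ∈ T[0,2] ⇒ YES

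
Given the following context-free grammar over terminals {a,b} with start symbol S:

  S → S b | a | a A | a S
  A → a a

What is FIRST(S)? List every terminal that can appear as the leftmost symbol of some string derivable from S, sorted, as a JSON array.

FIRST iteration:
[1]
  A via A→a a: +{a}
  S via S→a: +{a}
  FIRST[S]={a}  FIRST[A]={a}
[2] — fixpoint
  FIRST[S]={a}  FIRST[A]={a}

FIRST(S) = ["a"]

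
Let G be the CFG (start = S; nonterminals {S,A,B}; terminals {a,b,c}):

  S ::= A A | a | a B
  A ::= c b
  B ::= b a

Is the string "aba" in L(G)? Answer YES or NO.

CNF form of G:
  S -> A A | T2 B | a
  A -> T0 T1
  B -> T1 T2
  T0 -> c
  T1 -> b
  T2 -> a

CYK table (by increasing span):
  T[0,0] 'a' = {S,T2}  orig:{S}
  T[1,1] 'b' = {T1}  orig:{}
  T[2,2] 'a' = {S,T2}  orig:{S}
  T[0,1] 'ab' = ∅
  T[1,2] 'ba' = {B}
  T[0,2] 'aba' = {S}

S ∈ T[0,2] ⇒ YES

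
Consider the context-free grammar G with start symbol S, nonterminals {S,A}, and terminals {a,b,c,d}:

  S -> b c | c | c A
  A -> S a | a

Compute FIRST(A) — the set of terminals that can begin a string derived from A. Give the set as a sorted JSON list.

Compute FIRST by fixpoint:
round 1:
  A via A→a: +{a}
  S via S→b c: +{b}
  S via S→c: +{c}
  FIRST(S)={b,c}  FIRST(A)={a}
round 2:
  A via A→S a: +{b,c}
  FIRST(S)={b,c}  FIRST(A)={a,b,c}
round 3: — fixpoint
  FIRST(S)={b,c}  FIRST(A)={a,b,c}

FIRST(A) = ["a", "b", "c"]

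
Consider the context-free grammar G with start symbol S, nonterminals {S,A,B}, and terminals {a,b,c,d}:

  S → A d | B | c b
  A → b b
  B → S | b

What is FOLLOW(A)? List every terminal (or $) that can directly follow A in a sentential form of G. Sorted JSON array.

FIRST sets, iterate to fixpoint:
pass 1:
  A via A→b b: +{b}
  B via B→b: +{b}
  S via S→A d: +{b}
  S via S→c b: +{c}
  S: {b,c}  A: {b}  B: {b}
pass 2:
  B via B→S: +{c}
  S: {b,c}  A: {b}  B: {b,c}
pass 3: done
  S: {b,c}  A: {b}  B: {b,c}

Compute FOLLOW by fixpoint:
FOLLOW(S) := {$}
pass 1:
  S→A d: FOLLOW(A) ⊇ FIRST(d) = {d}; new: +{d}
  S→B: FOLLOW(B) ⊇ FOLLOW(S) ⊇ {$}; new: +{$}
  FOLLOW(S)={$}  FOLLOW(A)={d}  FOLLOW(B)={$}
pass 2: (stable)
  FOLLOW(S)={$}  FOLLOW(A)={d}  FOLLOW(B)={$}

FOLLOW(A) = ["d"]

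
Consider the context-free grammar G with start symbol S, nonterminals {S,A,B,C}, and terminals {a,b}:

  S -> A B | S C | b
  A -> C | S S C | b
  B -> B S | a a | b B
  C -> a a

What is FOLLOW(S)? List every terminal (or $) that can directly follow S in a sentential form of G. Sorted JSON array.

FIRST iteration:
iter 1:
  A via A→b: +{b}
  B via B→a a: +{a}
  B via B→b B: +{b}
  C via C→a a: +{a}
  S via S→A B: +{b}
  FIRST(S)={b}  FIRST(A)={b}  FIRST(B)={a,b}  FIRST(C)={a}
iter 2:
  A via A→C: +{a}
  S via S→A B: +{a}
  FIRST(S)={a,b}  FIRST(A)={a,b}  FIRST(B)={a,b}  FIRST(C)={a}
iter 3: (no change)
  FIRST(S)={a,b}  FIRST(A)={a,b}  FIRST(B)={a,b}  FIRST(C)={a}

FOLLOW sets:
seed FOLLOW(S) with $
pass 1:
  A→S S C: FOLLOW(S) ⊇ FIRST(S) = {a,b}; new: +{a,b}
  B→B S: FOLLOW(B) ⊇ FIRST(S) = {a,b}; new: +{a,b}
  S→A B: FOLLOW(A) ⊇ FIRST(B) = {a,b}; new: +{a,b}
  S→A B: FOLLOW(B) ⊇ FOLLOW(S) ⊇ {$,a,b}; new: +{$}
  S→S C: FOLLOW(C) ⊇ FOLLOW(S) ⊇ {$,a,b}; new: +{$,a,b}
  S: {$,a,b}  A: {a,b}  B: {$,a,b}  C: {$,a,b}
pass 2: (stable)
  S: {$,a,b}  A: {a,b}  B: {$,a,b}  C: {$,a,b}

FOLLOW(S) = ["$", "a", "b"]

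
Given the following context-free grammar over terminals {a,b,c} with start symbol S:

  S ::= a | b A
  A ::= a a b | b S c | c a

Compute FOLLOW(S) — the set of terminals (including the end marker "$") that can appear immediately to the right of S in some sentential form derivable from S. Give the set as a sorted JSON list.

Compute FIRST by fixpoint:
iter 1:
  A via A→a a b: +{a}
  A via A→b S c: +{b}
  A via A→c a: +{c}
  S via S→a: +{a}
  S via S→b A: +{b}
  S: {a,b}  A: {a,b,c}
iter 2: (stable)
  S: {a,b}  A: {a,b,c}

FOLLOW iteration:
initialize: $ ∈ FOLLOW(S)
pass 1:
  A→b S c: FOLLOW(S) ⊇ FIRST(c) = {c}; new: +{c}
  S→b A: FOLLOW(A) ⊇ FOLLOW(S) ⊇ {$,c}; new: +{$,c}
  FOLLOW[S]={$,c}  FOLLOW[A]={$,c}
pass 2: done
  FOLLOW[S]={$,c}  FOLLOW[A]={$,c}

FOLLOW(S) = ["$", "c"]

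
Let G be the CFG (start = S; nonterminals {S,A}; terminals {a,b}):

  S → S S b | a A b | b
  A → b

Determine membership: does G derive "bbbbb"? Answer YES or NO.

CNF form of G:
  S -> S X2 | T1 X3 | b
  A -> b
  T0 -> b
  T1 -> a
  X2 -> S T0
  X3 -> A T0

CYK table (by increasing span):
  T[0,0] 'b' = {A,S,T0}  orig:{A,S}
  T[1,1] 'b' = {A,S,T0}  orig:{A,S}
  T[2,2] 'b' = {A,S,T0}  orig:{A,S}
  T[3,3] 'b' = {A,S,T0}  orig:{A,S}
  T[4,4] 'b' = {A,S,T0}  orig:{A,S}
  T[0,1] 'bb' = {X2,X3}  orig:{}
  T[1,2] 'bb' = {X2,X3}  orig:{}
  T[2,3] 'bb' = {X2,X3}  orig:{}
  T[3,4] 'bb' = {X2,X3}  orig:{}
  T[0,2] 'bbb' = {S}
  T[1,3] 'bbb' = {S}
  T[2,4] 'bbb' = {S}
  T[0,3] 'bbbb' = {X2}  orig:{}
  T[1,4] 'bbbb' = {X2}  orig:{}
  T[0,4] 'bbbbb' = {S}

S ∈ T[0,4] ⇒ YES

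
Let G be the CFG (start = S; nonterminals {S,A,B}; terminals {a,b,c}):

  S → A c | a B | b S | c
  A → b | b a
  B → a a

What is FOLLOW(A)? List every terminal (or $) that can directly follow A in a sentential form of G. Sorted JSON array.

FIRST iteration:
round 1:
  A via A→b: +{b}
  B via B→a a: +{a}
  S via S→A c: +{b}
  S via S→a B: +{a}
  S via S→c: +{c}
  S: {a,b,c}  A: {b}  B: {a}
round 2: (stable)
  S: {a,b,c}  A: {b}  B: {a}

FOLLOW sets:
seed FOLLOW(S) with $
[1]
  S→A c: FOLLOW(A) ⊇ FIRST(c) = {c}; new: +{c}
  S→a B: FOLLOW(B) ⊇ FOLLOW(S) ⊇ {$}; new: +{$}
  FOLLOW[S]={$}  FOLLOW[A]={c}  FOLLOW[B]={$}
[2] done
  FOLLOW[S]={$}  FOLLOW[A]={c}  FOLLOW[B]={$}

FOLLOW(A) = ["c"]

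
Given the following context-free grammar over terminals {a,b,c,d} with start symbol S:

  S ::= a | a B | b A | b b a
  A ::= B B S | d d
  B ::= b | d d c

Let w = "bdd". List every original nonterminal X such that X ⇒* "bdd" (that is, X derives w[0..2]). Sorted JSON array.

Convert to CNF:
  S -> T2 B | T3 A | T3 X6 | a
  A -> B X4 | T0 T0
  B -> T0 X5 | b
  T0 -> d
  T1 -> c
  T2 -> a
  T3 -> b
  X4 -> B S
  X5 -> T0 T1
  X6 -> T3 T2

CYK table (by increasing span) — only the sub-triangle for w[0..2]:
  [0..0]={B,T3}  "b"  orig:{B}
  [1..1]={T0}  "d"  orig:{}
  [2..2]={T0}  "d"  orig:{}
  [0..1]=∅  "bd"
  [1..2]={A}  "dd"
  [0..2]={S}  "bdd"

Original NTs in T[0,2] deriving "bdd": ["S"]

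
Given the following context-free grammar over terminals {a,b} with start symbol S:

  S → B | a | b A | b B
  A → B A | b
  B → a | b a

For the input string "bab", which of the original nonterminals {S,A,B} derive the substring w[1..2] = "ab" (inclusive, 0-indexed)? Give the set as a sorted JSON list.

Convert to CNF:
  S -> T0 A | T0 B | T0 T1 | a
  A -> B A | b
  B -> T0 T1 | a
  T0 -> b
  T1 -> a

CYK fill (cells [i..j] with 1 ≤ i ≤ j ≤ 2 only):
  T[1,1] 'a' = {B,S,T1}  orig:{B,S}
  T[2,2] 'b' = {A,T0}  orig:{A}
  T[1,2] 'ab' = {A}

Original NTs in T[1,2] deriving "ab": ["A"]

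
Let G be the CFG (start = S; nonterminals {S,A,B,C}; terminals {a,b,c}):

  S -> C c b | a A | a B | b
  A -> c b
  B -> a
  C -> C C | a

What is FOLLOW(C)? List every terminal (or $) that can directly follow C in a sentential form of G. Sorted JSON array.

Compute FIRST by fixpoint:
iter 1:
  A via A→c b: +{c}
  B via B→a: +{a}
  C via C→a: +{a}
  S via S→C c b: +{a}
  S via S→b: +{b}
  FIRST(S)={a,b}  FIRST(A)={c}  FIRST(B)={a}  FIRST(C)={a}
iter 2: done
  FIRST(S)={a,b}  FIRST(A)={c}  FIRST(B)={a}  FIRST(C)={a}

FOLLOW sets:
initialize: $ ∈ FOLLOW(S)
pass 1:
  C→C C: FOLLOW(C) ⊇ FIRST(C) = {a}; new: +{a}
  S→C c b: FOLLOW(C) ⊇ FIRST(c) = {c}; new: +{c}
  S→a A: FOLLOW(A) ⊇ FOLLOW(S) ⊇ {$}; new: +{$}
  S→a B: FOLLOW(B) ⊇ FOLLOW(S) ⊇ {$}; new: +{$}
  FOLLOW(S)={$}  FOLLOW(A)={$}  FOLLOW(B)={$}  FOLLOW(C)={a,c}
pass 2: — fixpoint
  FOLLOW(S)={$}  FOLLOW(A)={$}  FOLLOW(B)={$}  FOLLOW(C)={a,c}

FOLLOW(C) = ["a", "c"]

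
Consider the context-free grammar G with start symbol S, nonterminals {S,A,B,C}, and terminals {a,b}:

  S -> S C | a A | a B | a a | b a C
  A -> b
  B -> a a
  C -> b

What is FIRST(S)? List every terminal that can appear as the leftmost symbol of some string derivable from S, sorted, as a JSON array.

FIRST iteration:
iter 1:
  A via A→b: +{b}
  B via B→a a: +{a}
  C via C→b: +{b}
  S via S→a A: +{a}
  S via S→b a C: +{b}
  FIRST[S]={a,b}  FIRST[A]={b}  FIRST[B]={a}  FIRST[C]={b}
iter 2: (stable)
  FIRST[S]={a,b}  FIRST[A]={b}  FIRST[B]={a}  FIRST[C]={b}

FIRST(S) = ["a", "b"]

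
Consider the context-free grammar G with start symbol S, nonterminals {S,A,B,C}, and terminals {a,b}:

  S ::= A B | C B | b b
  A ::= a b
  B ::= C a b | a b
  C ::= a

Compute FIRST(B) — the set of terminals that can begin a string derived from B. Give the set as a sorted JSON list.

FIRST sets, iterate to fixpoint:
iter 1:
  A via A→a b: +{a}
  B via B→a b: +{a}
  C via C→a: +{a}
  S via S→A B: +{a}
  S via S→b b: +{b}
  FIRST(S)={a,b}  FIRST(A)={a}  FIRST(B)={a}  FIRST(C)={a}
iter 2: (no change)
  FIRST(S)={a,b}  FIRST(A)={a}  FIRST(B)={a}  FIRST(C)={a}

FIRST(B) = ["a"]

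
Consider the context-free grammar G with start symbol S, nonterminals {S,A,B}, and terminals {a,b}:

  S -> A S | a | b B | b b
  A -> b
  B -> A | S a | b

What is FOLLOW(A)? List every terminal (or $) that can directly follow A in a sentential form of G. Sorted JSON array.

FIRST iteration:
iter 1:
  A via A→b: +{b}
  B via B→A: +{b}
  S via S→A S: +{b}
  S via S→a: +{a}
  FIRST(S)={a,b}  FIRST(A)={b}  FIRST(B)={b}
iter 2:
  B via B→S a: +{a}
  FIRST(S)={a,b}  FIRST(A)={b}  FIRST(B)={a,b}
iter 3: done
  FIRST(S)={a,b}  FIRST(A)={b}  FIRST(B)={a,b}

FOLLOW iteration:
seed FOLLOW(S) with $
iter 1:
  B→S a: FOLLOW(S) ⊇ FIRST(a) = {a}; new: +{a}
  S→A S: FOLLOW(A) ⊇ FIRST(S) = {a,b}; new: +{a,b}
  S→b B: FOLLOW(B) ⊇ FOLLOW(S) ⊇ {$,a}; new: +{$,a}
  S: {$,a}  A: {a,b}  B: {$,a}
iter 2:
  B→A: FOLLOW(A) ⊇ FOLLOW(B) ⊇ {$,a}; new: +{$}
  S: {$,a}  A: {$,a,b}  B: {$,a}
iter 3: — fixpoint
  S: {$,a}  A: {$,a,b}  B: {$,a}

FOLLOW(A) = ["$", "a", "b"]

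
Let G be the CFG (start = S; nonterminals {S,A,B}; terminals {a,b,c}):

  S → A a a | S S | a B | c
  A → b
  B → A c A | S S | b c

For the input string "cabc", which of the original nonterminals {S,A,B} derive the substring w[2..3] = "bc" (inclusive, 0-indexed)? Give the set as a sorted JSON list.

Convert to CNF:
  S -> A X4 | S S | T2 B | c
  A -> b
  B -> A X3 | S S | T1 T0
  T0 -> c
  T1 -> b
  T2 -> a
  X3 -> T0 A
  X4 -> T2 T2

CYK table (by increasing span) (cells [i..j] with 2 ≤ i ≤ j ≤ 3 only):
  T[2,2] 'b' = {A,T1}  orig:{A}
  T[3,3] 'c' = {S,T0}  orig:{S}
  T[2,3] 'bc' = {B}

Original NTs in T[2,3] deriving "bc": ["B"]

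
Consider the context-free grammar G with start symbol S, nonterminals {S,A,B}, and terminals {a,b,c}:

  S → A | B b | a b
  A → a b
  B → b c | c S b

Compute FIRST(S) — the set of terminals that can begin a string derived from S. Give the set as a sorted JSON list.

FIRST sets, iterate to fixpoint:
round 1:
  A via A→a b: +{a}
  B via B→b c: +{b}
  B via B→c S b: +{c}
  S via S→A: +{a}
  S via S→B b: +{b,c}
  FIRST(S)={a,b,c}  FIRST(A)={a}  FIRST(B)={b,c}
round 2: — fixpoint
  FIRST(S)={a,b,c}  FIRST(A)={a}  FIRST(B)={b,c}

FIRST(S) = ["a", "b", "c"]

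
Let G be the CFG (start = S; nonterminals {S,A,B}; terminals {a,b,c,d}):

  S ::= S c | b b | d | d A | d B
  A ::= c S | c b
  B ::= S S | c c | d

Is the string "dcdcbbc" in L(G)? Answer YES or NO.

Convert to CNF:
  S -> S T0 | T1 T1 | T2 A | T2 B | d
  A -> T0 S | T0 T1
  B -> S S | T0 T0 | d
  T0 -> c
  T1 -> b
  T2 -> d

CYK fill:
  [0..0]={B,S,T2}  "d"  orig:{B,S}
  [1..1]={T0}  "c"  orig:{}
  [2..2]={B,S,T2}  "d"  orig:{B,S}
  [3..3]={T0}  "c"  orig:{}
  [4..4]={T1}  "b"  orig:{}
  [5..5]={T1}  "b"  orig:{}
  [6..6]={T0}  "c"  orig:{}
  [0..1]={S}  "dc"
  [1..2]={A}  "cd"
  [2..3]={S}  "dc"
  [3..4]={A}  "cb"
  [4..5]={S}  "bb"
  [5..6]=∅  "bc"
  [0..2]={B,S}  "dcd"
  [1..3]={A}  "cdc"
  [2..4]={S}  "dcb"
  [3..5]={A}  "cbb"
  [4..6]={S}  "bbc"
  [0..3]={B,S}  "dcdc"
  [1..4]={A}  "cdcb"
  [2..5]={B,S}  "dcbb"
  [3..6]={A}  "cbbc"
  [0..4]={B,S}  "dcdcb"
  [1..5]={A}  "cdcbb"
  [2..6]={B,S}  "dcbbc"
  [0..5]={B,S}  "dcdcbb"
  [1..6]={A}  "cdcbbc"
  [0..6]={B,S}  "dcdcbbc"

S ∈ T[0,6] ⇒ YES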